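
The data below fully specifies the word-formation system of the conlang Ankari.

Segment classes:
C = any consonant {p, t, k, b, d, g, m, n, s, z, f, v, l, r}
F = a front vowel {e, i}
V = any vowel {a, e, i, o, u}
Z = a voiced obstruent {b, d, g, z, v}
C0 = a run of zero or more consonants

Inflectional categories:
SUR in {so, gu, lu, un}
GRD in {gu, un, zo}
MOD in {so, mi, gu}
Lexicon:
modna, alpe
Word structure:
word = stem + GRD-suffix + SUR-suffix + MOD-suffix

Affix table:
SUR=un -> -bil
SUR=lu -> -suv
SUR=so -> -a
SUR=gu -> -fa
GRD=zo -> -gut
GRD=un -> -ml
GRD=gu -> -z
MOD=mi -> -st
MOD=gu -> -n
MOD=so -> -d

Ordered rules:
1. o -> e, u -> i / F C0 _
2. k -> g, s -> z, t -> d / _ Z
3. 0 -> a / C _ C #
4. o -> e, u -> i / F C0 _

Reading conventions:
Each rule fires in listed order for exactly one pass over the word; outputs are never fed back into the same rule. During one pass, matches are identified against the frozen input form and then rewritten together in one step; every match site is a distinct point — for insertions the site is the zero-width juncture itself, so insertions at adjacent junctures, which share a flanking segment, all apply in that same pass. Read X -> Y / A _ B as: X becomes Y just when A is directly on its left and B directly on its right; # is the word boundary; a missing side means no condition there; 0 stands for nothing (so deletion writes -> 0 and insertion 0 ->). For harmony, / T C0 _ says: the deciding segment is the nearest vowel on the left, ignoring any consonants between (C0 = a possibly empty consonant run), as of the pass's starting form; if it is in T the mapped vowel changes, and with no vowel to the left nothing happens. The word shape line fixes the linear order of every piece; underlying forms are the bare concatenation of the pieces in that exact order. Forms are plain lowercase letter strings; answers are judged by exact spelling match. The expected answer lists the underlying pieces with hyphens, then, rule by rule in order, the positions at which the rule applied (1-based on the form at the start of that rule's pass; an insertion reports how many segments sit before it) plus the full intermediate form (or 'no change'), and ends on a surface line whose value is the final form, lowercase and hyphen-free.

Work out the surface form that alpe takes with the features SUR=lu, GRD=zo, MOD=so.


underlying: alpe-gut-suv-d
1. o -> e, u -> i / F C0 _: fires at position(s) 6: alpegitsuvd
2. k -> g, s -> z, t -> d / _ Z: no change
3. 0 -> a / C _ C #: inserts after position(s) 10: alpegitsuvad
4. o -> e, u -> i / F C0 _: fires at position(s) 9: alpegitsivad
surface: alpegitsivad


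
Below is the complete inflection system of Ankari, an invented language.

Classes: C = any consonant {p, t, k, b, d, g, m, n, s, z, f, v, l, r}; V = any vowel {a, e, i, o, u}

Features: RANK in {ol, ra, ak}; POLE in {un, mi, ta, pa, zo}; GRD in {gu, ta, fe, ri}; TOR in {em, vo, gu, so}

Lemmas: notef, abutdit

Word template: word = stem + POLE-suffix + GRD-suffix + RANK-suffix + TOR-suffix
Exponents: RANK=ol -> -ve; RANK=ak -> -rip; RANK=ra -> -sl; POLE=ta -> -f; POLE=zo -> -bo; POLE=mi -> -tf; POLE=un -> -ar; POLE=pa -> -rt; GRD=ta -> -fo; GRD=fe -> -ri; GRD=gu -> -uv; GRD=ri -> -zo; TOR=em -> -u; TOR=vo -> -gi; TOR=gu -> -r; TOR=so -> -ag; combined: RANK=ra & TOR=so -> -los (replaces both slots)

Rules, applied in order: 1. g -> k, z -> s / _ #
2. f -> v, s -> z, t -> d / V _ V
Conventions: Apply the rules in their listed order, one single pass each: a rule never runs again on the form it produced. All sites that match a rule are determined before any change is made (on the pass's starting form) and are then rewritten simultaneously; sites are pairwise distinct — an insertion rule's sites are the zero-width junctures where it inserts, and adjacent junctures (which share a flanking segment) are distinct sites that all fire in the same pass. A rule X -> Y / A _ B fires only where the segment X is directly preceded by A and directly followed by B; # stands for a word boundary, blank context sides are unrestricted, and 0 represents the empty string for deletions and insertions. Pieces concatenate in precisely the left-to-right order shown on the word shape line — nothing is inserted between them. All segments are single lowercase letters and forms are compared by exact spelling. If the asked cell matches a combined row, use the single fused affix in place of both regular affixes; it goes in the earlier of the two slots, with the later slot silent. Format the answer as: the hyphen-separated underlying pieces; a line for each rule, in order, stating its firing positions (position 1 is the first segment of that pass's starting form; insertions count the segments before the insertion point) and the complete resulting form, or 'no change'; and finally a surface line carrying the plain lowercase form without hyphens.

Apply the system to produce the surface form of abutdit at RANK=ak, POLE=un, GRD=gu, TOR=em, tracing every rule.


underlying: abutdit-ar-uv-rip-u
1. g -> k, z -> s / _ #: no change
2. f -> v, s -> z, t -> d / V _ V: fires at position(s) 7: abutdidaruvripu
surface: abutdidaruvripu


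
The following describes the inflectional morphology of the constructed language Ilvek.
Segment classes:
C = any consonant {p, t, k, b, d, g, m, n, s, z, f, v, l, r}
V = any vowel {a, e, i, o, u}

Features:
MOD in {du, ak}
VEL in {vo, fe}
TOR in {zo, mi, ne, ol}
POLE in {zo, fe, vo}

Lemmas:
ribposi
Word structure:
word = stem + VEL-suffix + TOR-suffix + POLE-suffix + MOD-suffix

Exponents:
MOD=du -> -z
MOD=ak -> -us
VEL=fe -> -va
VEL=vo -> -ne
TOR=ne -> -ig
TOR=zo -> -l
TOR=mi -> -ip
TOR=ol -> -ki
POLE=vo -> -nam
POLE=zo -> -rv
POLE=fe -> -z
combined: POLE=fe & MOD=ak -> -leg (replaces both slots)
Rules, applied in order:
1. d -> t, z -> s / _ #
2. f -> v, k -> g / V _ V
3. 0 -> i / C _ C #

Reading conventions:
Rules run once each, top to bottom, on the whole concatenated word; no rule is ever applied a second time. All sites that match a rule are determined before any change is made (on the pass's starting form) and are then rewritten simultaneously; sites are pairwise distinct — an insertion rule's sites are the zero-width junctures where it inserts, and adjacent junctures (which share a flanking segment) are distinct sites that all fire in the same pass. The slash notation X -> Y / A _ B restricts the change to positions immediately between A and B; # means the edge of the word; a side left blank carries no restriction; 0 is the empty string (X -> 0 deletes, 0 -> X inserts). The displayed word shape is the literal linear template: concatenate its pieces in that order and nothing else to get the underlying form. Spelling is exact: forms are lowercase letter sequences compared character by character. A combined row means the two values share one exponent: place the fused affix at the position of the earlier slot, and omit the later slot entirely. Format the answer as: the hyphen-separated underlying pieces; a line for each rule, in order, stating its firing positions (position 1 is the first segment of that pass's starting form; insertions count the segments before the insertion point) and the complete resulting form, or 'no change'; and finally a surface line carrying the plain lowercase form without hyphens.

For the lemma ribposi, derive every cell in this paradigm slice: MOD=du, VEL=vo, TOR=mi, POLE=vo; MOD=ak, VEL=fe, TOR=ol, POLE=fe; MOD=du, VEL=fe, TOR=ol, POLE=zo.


cell MOD=du, VEL=vo, TOR=mi, POLE=vo:
underlying: ribposi-ne-ip-nam-z
1. d -> t, z -> s / _ #: fires at position(s) 15: ribposineipnams
2. f -> v, k -> g / V _ V: no change
3. 0 -> i / C _ C #: inserts after position(s) 14: ribposineipnamis
surface: ribposineipnamis

cell MOD=ak, VEL=fe, TOR=ol, POLE=fe:
underlying: ribposi-va-ki-leg
1. d -> t, z -> s / _ #: no change
2. f -> v, k -> g / V _ V: fires at position(s) 10: ribposivagileg
3. 0 -> i / C _ C #: no change
surface: ribposivagileg

cell MOD=du, VEL=fe, TOR=ol, POLE=zo:
underlying: ribposi-va-ki-rv-z
1. d -> t, z -> s / _ #: fires at position(s) 14: ribposivakirvs
2. f -> v, k -> g / V _ V: fires at position(s) 10: ribposivagirvs
3. 0 -> i / C _ C #: inserts after position(s) 13: ribposivagirvis
surface: ribposivagirvis


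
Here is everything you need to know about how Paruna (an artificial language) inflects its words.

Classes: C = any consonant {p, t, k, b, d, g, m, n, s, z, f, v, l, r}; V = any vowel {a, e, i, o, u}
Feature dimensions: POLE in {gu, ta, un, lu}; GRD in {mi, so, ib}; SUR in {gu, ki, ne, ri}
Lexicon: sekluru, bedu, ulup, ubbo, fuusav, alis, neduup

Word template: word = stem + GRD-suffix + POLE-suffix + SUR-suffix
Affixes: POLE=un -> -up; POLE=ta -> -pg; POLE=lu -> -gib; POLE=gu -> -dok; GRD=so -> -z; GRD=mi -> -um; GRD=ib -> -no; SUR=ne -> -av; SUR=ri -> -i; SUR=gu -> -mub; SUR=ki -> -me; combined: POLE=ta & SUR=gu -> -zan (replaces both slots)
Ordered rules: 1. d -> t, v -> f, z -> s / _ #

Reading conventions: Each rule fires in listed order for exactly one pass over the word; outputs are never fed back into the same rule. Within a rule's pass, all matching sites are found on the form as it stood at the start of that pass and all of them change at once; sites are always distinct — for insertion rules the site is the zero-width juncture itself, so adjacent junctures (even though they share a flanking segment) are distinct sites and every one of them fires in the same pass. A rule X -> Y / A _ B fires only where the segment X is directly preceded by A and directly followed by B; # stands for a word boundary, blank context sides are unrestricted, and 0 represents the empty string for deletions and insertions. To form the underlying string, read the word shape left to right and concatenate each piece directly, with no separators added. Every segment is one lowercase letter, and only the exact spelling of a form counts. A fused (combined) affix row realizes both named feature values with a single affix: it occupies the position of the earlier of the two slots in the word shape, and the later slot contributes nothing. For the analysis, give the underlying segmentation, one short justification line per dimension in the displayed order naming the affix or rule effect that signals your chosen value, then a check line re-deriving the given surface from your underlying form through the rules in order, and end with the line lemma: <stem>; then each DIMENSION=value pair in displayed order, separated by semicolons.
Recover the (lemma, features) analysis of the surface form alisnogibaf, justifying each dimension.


underlying: alis-no-gib-av
POLE=lu - signalled by the affix -gib
GRD=ib - signalled by the affix -no
SUR=ne - signalled by the affix -av
check: alisnogibav -> alisnogibaf
lemma: alis; POLE=lu; GRD=ib; SUR=ne


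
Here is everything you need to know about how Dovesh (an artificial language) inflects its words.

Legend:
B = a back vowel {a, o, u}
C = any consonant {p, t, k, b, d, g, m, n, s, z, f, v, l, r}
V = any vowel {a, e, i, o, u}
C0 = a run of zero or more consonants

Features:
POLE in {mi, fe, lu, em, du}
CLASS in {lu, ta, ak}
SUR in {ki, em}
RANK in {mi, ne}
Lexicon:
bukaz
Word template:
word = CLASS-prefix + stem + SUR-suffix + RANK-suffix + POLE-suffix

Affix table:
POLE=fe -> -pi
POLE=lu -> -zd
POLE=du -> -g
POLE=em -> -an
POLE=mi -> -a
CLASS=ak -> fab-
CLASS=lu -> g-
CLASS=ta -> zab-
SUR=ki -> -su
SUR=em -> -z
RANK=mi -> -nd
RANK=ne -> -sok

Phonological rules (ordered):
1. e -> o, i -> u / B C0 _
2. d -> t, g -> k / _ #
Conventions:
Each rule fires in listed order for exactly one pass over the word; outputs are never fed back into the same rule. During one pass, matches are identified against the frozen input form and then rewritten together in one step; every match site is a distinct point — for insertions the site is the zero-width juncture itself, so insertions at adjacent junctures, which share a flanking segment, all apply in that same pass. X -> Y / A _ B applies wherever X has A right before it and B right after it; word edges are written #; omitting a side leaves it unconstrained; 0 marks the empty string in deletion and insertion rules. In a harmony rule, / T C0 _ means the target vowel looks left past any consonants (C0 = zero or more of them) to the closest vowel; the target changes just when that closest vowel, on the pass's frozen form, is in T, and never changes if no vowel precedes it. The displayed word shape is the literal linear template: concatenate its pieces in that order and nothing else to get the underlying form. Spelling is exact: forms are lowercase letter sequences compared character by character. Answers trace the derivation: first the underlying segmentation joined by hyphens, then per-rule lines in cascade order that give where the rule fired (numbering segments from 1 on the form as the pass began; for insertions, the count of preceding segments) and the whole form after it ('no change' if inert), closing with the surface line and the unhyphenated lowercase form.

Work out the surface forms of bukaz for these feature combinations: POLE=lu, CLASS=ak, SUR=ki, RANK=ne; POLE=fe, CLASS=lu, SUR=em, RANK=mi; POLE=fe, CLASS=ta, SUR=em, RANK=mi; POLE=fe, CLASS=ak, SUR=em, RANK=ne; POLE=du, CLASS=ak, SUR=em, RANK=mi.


cell POLE=lu, CLASS=ak, SUR=ki, RANK=ne:
underlying: fab-bukaz-su-sok-zd
1. e -> o, i -> u / B C0 _: no change
2. d -> t, g -> k / _ #: fires at position(s) 15: fabbukazsusokzt
surface: fabbukazsusokzt

cell POLE=fe, CLASS=lu, SUR=em, RANK=mi:
underlying: g-bukaz-z-nd-pi
1. e -> o, i -> u / B C0 _: fires at position(s) 11: gbukazzndpu
2. d -> t, g -> k / _ #: no change
surface: gbukazzndpu

cell POLE=fe, CLASS=ta, SUR=em, RANK=mi:
underlying: zab-bukaz-z-nd-pi
1. e -> o, i -> u / B C0 _: fires at position(s) 13: zabbukazzndpu
2. d -> t, g -> k / _ #: no change
surface: zabbukazzndpu

cell POLE=fe, CLASS=ak, SUR=em, RANK=ne:
underlying: fab-bukaz-z-sok-pi
1. e -> o, i -> u / B C0 _: fires at position(s) 14: fabbukazzsokpu
2. d -> t, g -> k / _ #: no change
surface: fabbukazzsokpu

cell POLE=du, CLASS=ak, SUR=em, RANK=mi:
underlying: fab-bukaz-z-nd-g
1. e -> o, i -> u / B C0 _: no change
2. d -> t, g -> k / _ #: fires at position(s) 12: fabbukazzndk
surface: fabbukazzndk


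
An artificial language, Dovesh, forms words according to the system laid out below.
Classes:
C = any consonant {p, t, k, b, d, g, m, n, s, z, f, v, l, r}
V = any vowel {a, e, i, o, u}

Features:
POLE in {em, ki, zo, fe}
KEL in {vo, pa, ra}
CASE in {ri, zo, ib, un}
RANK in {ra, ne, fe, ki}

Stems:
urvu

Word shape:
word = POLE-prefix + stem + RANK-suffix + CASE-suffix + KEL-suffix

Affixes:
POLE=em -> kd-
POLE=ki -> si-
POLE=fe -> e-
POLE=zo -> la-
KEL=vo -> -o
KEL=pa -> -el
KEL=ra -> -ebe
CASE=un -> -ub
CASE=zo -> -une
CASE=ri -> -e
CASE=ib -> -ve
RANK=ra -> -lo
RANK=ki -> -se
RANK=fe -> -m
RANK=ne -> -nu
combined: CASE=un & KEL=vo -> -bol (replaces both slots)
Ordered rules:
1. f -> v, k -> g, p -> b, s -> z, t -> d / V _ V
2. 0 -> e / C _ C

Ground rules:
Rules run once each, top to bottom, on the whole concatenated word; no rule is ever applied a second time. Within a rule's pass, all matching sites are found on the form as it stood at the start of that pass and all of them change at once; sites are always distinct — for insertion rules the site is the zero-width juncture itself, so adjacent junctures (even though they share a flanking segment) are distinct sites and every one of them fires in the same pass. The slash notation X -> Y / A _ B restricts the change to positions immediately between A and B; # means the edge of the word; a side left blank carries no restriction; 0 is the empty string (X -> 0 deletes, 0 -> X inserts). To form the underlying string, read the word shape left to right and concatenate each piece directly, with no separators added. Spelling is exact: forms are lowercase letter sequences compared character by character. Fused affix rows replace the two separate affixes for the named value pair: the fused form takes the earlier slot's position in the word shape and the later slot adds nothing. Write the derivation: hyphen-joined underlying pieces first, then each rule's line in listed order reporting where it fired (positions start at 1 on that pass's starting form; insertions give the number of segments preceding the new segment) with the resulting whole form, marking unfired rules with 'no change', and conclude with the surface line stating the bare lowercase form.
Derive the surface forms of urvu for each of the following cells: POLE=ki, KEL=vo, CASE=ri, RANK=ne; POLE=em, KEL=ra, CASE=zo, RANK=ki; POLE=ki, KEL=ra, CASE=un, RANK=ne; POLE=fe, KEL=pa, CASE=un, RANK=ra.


cell POLE=ki, KEL=vo, CASE=ri, RANK=ne:
underlying: si-urvu-nu-e-o
1. f -> v, k -> g, p -> b, s -> z, t -> d / V _ V: no change
2. 0 -> e / C _ C: inserts after position(s) 4: siurevunueo
surface: siurevunueo

cell POLE=em, KEL=ra, CASE=zo, RANK=ki:
underlying: kd-urvu-se-une-ebe
1. f -> v, k -> g, p -> b, s -> z, t -> d / V _ V: fires at position(s) 7: kdurvuzeuneebe
2. 0 -> e / C _ C: inserts after position(s) 1, 4: kedurevuzeuneebe
surface: kedurevuzeuneebe

cell POLE=ki, KEL=ra, CASE=un, RANK=ne:
underlying: si-urvu-nu-ub-ebe
1. f -> v, k -> g, p -> b, s -> z, t -> d / V _ V: no change
2. 0 -> e / C _ C: inserts after position(s) 4: siurevunuubebe
surface: siurevunuubebe

cell POLE=fe, KEL=pa, CASE=un, RANK=ra:
underlying: e-urvu-lo-ub-el
1. f -> v, k -> g, p -> b, s -> z, t -> d / V _ V: no change
2. 0 -> e / C _ C: inserts after position(s) 3: eurevuloubel
surface: eurevuloubel


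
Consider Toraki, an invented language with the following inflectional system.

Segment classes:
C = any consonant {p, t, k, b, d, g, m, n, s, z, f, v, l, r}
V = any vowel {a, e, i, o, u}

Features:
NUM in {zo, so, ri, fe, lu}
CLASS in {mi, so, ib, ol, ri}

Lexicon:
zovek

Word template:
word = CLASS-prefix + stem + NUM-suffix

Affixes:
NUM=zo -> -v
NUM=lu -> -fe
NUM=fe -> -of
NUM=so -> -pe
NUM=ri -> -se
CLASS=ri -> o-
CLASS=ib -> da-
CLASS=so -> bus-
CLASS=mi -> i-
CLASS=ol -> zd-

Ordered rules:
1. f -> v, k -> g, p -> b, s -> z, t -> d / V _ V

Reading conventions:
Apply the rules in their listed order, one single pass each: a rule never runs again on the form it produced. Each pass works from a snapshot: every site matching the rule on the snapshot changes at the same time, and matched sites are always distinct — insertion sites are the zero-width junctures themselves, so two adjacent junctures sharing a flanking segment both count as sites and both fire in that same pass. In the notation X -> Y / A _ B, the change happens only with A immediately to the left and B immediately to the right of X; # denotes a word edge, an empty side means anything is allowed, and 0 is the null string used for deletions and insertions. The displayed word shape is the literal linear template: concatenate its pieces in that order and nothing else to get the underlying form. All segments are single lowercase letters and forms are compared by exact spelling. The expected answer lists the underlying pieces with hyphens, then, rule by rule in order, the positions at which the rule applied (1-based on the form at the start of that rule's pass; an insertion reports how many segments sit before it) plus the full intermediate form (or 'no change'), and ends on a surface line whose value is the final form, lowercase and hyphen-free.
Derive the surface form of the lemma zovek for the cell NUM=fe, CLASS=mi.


underlying: i-zovek-of
1. f -> v, k -> g, p -> b, s -> z, t -> d / V _ V: fires at position(s) 6: izovegof
surface: izovegof


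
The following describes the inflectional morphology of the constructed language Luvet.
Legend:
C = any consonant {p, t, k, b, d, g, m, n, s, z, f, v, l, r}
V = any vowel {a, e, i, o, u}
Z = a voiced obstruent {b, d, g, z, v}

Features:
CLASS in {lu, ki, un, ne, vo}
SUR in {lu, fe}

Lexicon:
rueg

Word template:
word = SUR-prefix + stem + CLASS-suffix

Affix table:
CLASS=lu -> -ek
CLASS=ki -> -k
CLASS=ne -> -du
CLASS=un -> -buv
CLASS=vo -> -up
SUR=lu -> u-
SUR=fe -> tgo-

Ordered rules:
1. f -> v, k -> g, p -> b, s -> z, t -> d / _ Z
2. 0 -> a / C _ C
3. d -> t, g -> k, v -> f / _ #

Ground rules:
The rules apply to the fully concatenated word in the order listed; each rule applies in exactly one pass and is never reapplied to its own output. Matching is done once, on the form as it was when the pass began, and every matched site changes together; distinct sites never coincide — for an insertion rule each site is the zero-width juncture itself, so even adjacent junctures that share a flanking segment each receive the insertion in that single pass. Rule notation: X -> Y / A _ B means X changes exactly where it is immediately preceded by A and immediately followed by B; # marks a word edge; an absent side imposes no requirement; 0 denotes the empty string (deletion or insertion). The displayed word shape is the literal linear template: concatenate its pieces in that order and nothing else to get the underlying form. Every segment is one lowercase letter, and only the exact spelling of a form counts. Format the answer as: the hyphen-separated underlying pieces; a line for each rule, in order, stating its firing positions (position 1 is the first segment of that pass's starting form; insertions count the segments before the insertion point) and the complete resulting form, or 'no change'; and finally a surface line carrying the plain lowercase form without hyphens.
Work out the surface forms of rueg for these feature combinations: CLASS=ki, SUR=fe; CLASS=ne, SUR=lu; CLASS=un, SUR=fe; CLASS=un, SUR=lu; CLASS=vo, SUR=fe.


cell CLASS=ki, SUR=fe:
underlying: tgo-rueg-k
1. f -> v, k -> g, p -> b, s -> z, t -> d / _ Z: fires at position(s) 1: dgoruegk
2. 0 -> a / C _ C: inserts after position(s) 1, 7: dagoruegak
3. d -> t, g -> k, v -> f / _ #: no change
surface: dagoruegak

cell CLASS=ne, SUR=lu:
underlying: u-rueg-du
1. f -> v, k -> g, p -> b, s -> z, t -> d / _ Z: no change
2. 0 -> a / C _ C: inserts after position(s) 5: uruegadu
3. d -> t, g -> k, v -> f / _ #: no change
surface: uruegadu

cell CLASS=un, SUR=fe:
underlying: tgo-rueg-buv
1. f -> v, k -> g, p -> b, s -> z, t -> d / _ Z: fires at position(s) 1: dgoruegbuv
2. 0 -> a / C _ C: inserts after position(s) 1, 7: dagoruegabuv
3. d -> t, g -> k, v -> f / _ #: fires at position(s) 12: dagoruegabuf
surface: dagoruegabuf

cell CLASS=un, SUR=lu:
underlying: u-rueg-buv
1. f -> v, k -> g, p -> b, s -> z, t -> d / _ Z: no change
2. 0 -> a / C _ C: inserts after position(s) 5: uruegabuv
3. d -> t, g -> k, v -> f / _ #: fires at position(s) 9: uruegabuf
surface: uruegabuf

cell CLASS=vo, SUR=fe:
underlying: tgo-rueg-up
1. f -> v, k -> g, p -> b, s -> z, t -> d / _ Z: fires at position(s) 1: dgoruegup
2. 0 -> a / C _ C: inserts after position(s) 1: dagoruegup
3. d -> t, g -> k, v -> f / _ #: no change
surface: dagoruegup


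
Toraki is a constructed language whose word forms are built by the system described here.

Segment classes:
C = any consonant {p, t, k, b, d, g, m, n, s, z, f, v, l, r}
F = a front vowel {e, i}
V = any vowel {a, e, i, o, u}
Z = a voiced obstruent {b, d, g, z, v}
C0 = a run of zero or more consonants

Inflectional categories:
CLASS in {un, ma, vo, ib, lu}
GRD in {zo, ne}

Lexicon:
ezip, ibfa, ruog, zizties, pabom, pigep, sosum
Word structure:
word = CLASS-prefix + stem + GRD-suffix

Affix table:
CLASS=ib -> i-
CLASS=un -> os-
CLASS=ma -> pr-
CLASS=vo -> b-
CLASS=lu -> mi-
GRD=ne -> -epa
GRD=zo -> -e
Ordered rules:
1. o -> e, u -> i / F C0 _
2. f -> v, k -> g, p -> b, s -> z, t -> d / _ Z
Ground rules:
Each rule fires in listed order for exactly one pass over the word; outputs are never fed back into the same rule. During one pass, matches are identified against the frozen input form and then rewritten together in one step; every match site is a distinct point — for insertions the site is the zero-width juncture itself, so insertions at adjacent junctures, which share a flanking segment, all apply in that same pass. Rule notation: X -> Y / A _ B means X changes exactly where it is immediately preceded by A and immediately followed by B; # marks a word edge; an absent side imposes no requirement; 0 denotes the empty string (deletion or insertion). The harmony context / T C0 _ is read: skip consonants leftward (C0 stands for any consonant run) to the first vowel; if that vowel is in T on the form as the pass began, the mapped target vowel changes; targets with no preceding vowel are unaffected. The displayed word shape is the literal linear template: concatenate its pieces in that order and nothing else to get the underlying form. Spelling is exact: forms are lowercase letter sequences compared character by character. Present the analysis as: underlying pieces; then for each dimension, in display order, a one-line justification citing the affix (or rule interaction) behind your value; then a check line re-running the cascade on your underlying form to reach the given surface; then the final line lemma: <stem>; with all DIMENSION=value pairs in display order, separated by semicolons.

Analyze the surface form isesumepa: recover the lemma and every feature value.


underlying: i-sosum-epa
CLASS=ib - signalled by the affix i-
GRD=ne - signalled by the affix -epa
check: isosumepa -> isesumepa -> isesumepa
lemma: sosum; CLASS=ib; GRD=ne


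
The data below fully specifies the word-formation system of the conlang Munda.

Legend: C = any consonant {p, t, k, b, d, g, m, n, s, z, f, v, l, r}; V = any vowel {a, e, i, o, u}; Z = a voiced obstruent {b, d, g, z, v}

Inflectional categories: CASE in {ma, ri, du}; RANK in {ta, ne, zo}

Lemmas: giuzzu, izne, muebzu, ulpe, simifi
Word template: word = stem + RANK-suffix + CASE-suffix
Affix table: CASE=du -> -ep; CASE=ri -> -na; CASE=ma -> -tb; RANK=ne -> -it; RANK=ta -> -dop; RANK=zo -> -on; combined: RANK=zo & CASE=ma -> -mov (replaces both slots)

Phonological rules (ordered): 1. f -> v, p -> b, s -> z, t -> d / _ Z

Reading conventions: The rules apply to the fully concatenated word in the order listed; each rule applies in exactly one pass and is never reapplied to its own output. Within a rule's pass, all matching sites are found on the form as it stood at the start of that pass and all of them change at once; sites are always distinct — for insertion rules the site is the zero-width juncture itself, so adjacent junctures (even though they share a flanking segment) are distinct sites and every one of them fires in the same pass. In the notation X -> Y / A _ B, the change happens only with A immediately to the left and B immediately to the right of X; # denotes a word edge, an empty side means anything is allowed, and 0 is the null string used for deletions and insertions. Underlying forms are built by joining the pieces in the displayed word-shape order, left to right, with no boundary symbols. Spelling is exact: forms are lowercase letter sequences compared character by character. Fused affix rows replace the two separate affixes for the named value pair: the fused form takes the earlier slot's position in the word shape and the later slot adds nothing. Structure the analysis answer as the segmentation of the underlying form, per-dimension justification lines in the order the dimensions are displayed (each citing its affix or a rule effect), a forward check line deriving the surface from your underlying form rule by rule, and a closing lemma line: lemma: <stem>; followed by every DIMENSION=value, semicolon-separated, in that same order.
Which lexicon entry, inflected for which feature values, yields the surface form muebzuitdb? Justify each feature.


underlying: muebzu-it-tb
CASE=ma - signalled by the affix -tb
RANK=ne - signalled by the affix -it
check: muebzuittb -> muebzuitdb
lemma: muebzu; CASE=ma; RANK=ne


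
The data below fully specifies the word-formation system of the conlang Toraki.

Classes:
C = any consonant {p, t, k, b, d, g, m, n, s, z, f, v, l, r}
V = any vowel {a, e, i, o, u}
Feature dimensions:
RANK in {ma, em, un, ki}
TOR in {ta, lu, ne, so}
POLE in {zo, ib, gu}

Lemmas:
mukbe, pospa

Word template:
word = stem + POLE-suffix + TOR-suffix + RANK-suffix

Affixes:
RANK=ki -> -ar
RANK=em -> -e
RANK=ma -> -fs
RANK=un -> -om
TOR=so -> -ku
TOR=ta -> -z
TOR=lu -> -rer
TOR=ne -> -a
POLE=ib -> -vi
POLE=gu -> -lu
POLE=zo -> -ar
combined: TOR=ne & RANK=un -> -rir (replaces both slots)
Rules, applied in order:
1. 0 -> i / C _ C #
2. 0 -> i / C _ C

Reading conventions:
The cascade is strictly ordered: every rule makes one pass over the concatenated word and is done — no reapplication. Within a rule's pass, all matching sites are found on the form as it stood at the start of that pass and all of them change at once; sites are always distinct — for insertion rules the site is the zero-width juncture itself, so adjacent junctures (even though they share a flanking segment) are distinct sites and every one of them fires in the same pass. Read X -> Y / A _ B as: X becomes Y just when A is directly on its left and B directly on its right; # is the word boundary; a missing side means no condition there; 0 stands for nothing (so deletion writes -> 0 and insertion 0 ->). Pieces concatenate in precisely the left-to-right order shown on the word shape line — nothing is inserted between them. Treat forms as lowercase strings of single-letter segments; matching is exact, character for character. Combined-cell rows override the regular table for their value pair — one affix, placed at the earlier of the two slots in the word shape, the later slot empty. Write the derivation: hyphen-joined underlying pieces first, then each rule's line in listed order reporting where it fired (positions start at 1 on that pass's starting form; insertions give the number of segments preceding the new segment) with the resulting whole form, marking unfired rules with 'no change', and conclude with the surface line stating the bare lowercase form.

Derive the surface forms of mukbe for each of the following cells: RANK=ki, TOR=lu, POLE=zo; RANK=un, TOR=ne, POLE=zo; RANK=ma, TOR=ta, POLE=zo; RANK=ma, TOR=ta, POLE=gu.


cell RANK=ki, TOR=lu, POLE=zo:
underlying: mukbe-ar-rer-ar
1. 0 -> i / C _ C #: no change
2. 0 -> i / C _ C: inserts after position(s) 3, 7: mukibearirerar
surface: mukibearirerar

cell RANK=un, TOR=ne, POLE=zo:
underlying: mukbe-ar-rir
1. 0 -> i / C _ C #: no change
2. 0 -> i / C _ C: inserts after position(s) 3, 7: mukibearirir
surface: mukibearirir

cell RANK=ma, TOR=ta, POLE=zo:
underlying: mukbe-ar-z-fs
1. 0 -> i / C _ C #: inserts after position(s) 9: mukbearzfis
2. 0 -> i / C _ C: inserts after position(s) 3, 7, 8: mukibearizifis
surface: mukibearizifis

cell RANK=ma, TOR=ta, POLE=gu:
underlying: mukbe-lu-z-fs
1. 0 -> i / C _ C #: inserts after position(s) 9: mukbeluzfis
2. 0 -> i / C _ C: inserts after position(s) 3, 8: mukibeluzifis
surface: mukibeluzifis


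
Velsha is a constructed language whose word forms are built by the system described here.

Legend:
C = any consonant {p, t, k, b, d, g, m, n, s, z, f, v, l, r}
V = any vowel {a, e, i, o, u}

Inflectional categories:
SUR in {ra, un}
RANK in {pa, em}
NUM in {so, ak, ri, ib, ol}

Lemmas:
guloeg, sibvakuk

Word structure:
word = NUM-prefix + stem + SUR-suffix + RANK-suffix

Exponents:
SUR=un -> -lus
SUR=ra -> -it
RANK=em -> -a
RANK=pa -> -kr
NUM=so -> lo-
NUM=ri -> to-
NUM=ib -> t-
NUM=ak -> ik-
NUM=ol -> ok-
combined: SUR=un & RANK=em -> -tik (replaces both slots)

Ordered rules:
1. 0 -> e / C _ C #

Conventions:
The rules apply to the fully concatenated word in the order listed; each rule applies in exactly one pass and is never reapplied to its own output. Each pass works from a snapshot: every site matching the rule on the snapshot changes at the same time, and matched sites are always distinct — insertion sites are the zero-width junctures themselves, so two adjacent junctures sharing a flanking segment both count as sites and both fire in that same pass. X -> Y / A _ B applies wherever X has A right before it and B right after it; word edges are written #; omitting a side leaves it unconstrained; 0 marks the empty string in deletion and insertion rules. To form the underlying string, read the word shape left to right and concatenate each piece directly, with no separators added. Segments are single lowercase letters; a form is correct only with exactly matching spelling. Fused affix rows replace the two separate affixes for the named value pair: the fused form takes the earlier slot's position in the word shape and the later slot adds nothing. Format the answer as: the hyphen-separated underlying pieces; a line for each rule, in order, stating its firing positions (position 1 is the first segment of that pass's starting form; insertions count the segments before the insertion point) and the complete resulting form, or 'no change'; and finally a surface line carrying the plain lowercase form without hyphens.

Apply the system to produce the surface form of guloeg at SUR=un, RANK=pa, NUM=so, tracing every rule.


underlying: lo-guloeg-lus-kr
1. 0 -> e / C _ C #: inserts after position(s) 12: loguloeglusker
surface: loguloeglusker


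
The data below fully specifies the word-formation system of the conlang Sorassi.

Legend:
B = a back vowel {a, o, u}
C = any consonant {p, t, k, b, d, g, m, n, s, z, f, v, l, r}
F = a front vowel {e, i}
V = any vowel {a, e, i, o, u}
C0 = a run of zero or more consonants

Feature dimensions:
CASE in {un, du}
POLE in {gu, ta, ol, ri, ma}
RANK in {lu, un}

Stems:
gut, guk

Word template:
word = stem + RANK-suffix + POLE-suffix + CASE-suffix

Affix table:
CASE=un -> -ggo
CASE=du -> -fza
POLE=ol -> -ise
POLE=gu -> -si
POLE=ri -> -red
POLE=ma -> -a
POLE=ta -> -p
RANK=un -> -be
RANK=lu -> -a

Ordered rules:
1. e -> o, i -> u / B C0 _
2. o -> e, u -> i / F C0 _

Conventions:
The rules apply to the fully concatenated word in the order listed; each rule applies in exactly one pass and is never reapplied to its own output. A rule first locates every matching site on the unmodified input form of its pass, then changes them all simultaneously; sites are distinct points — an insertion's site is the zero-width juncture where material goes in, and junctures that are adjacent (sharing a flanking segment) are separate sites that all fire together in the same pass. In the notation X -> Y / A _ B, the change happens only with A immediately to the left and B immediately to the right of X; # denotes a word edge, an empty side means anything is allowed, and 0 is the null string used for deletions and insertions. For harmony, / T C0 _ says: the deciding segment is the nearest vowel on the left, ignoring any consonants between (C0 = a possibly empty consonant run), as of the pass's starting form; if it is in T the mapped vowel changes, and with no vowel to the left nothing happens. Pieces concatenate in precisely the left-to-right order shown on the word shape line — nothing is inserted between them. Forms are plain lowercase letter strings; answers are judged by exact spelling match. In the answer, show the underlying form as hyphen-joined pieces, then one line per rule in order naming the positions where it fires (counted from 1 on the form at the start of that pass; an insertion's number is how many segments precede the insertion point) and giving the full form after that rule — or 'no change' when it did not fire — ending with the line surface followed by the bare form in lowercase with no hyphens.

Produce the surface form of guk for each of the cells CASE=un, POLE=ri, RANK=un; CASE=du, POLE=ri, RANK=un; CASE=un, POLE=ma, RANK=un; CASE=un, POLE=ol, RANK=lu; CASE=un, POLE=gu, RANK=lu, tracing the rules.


cell CASE=un, POLE=ri, RANK=un:
underlying: guk-be-red-ggo
1. e -> o, i -> u / B C0 _: fires at position(s) 5: gukboredggo
2. o -> e, u -> i / F C0 _: fires at position(s) 11: gukboredgge
surface: gukboredgge

cell CASE=du, POLE=ri, RANK=un:
underlying: guk-be-red-fza
1. e -> o, i -> u / B C0 _: fires at position(s) 5: gukboredfza
2. o -> e, u -> i / F C0 _: no change
surface: gukboredfza

cell CASE=un, POLE=ma, RANK=un:
underlying: guk-be-a-ggo
1. e -> o, i -> u / B C0 _: fires at position(s) 5: gukboaggo
2. o -> e, u -> i / F C0 _: no change
surface: gukboaggo

cell CASE=un, POLE=ol, RANK=lu:
underlying: guk-a-ise-ggo
1. e -> o, i -> u / B C0 _: fires at position(s) 5: gukauseggo
2. o -> e, u -> i / F C0 _: fires at position(s) 10: gukausegge
surface: gukausegge

cell CASE=un, POLE=gu, RANK=lu:
underlying: guk-a-si-ggo
1. e -> o, i -> u / B C0 _: fires at position(s) 6: gukasuggo
2. o -> e, u -> i / F C0 _: no change
surface: gukasuggo


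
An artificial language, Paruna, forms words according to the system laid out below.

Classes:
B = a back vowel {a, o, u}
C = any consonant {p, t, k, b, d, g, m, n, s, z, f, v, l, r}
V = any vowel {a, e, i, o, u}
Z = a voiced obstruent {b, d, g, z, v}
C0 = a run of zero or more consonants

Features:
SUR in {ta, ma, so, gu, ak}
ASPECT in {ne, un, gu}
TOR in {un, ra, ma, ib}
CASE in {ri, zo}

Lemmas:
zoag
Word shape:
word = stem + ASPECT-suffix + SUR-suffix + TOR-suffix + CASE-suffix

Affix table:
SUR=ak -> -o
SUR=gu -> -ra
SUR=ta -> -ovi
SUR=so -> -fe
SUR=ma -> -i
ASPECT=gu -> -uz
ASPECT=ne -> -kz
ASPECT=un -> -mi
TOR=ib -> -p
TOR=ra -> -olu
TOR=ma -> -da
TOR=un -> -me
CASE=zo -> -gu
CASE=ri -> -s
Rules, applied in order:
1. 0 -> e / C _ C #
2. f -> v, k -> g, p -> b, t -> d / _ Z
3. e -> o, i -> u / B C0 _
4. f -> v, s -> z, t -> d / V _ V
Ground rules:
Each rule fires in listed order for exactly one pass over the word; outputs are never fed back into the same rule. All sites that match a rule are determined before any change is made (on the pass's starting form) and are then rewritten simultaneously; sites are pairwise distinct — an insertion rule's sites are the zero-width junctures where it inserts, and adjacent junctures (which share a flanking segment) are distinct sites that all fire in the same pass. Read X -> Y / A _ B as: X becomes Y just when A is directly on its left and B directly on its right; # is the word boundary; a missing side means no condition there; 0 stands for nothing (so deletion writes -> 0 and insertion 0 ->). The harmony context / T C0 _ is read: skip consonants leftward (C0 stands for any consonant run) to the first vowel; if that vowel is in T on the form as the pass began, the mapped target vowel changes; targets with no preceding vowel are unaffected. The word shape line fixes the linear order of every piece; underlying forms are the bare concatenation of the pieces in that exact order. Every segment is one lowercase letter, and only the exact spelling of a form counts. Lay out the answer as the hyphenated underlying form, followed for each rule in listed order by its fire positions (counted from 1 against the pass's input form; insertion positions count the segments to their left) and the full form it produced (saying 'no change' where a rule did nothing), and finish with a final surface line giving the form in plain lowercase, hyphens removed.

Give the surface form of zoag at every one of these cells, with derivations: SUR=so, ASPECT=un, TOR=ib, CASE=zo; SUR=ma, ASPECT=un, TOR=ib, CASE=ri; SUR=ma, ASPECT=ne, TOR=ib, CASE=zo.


cell SUR=so, ASPECT=un, TOR=ib, CASE=zo:
underlying: zoag-mi-fe-p-gu
1. 0 -> e / C _ C #: no change
2. f -> v, k -> g, p -> b, t -> d / _ Z: fires at position(s) 9: zoagmifebgu
3. e -> o, i -> u / B C0 _: fires at position(s) 6: zoagmufebgu
4. f -> v, s -> z, t -> d / V _ V: fires at position(s) 7: zoagmuvebgu
surface: zoagmuvebgu

cell SUR=ma, ASPECT=un, TOR=ib, CASE=ri:
underlying: zoag-mi-i-p-s
1. 0 -> e / C _ C #: inserts after position(s) 8: zoagmiipes
2. f -> v, k -> g, p -> b, t -> d / _ Z: no change
3. e -> o, i -> u / B C0 _: fires at position(s) 6: zoagmuipes
4. f -> v, s -> z, t -> d / V _ V: no change
surface: zoagmuipes

cell SUR=ma, ASPECT=ne, TOR=ib, CASE=zo:
underlying: zoag-kz-i-p-gu
1. 0 -> e / C _ C #: no change
2. f -> v, k -> g, p -> b, t -> d / _ Z: fires at position(s) 5, 8: zoaggzibgu
3. e -> o, i -> u / B C0 _: fires at position(s) 7: zoaggzubgu
4. f -> v, s -> z, t -> d / V _ V: no change
surface: zoaggzubgu


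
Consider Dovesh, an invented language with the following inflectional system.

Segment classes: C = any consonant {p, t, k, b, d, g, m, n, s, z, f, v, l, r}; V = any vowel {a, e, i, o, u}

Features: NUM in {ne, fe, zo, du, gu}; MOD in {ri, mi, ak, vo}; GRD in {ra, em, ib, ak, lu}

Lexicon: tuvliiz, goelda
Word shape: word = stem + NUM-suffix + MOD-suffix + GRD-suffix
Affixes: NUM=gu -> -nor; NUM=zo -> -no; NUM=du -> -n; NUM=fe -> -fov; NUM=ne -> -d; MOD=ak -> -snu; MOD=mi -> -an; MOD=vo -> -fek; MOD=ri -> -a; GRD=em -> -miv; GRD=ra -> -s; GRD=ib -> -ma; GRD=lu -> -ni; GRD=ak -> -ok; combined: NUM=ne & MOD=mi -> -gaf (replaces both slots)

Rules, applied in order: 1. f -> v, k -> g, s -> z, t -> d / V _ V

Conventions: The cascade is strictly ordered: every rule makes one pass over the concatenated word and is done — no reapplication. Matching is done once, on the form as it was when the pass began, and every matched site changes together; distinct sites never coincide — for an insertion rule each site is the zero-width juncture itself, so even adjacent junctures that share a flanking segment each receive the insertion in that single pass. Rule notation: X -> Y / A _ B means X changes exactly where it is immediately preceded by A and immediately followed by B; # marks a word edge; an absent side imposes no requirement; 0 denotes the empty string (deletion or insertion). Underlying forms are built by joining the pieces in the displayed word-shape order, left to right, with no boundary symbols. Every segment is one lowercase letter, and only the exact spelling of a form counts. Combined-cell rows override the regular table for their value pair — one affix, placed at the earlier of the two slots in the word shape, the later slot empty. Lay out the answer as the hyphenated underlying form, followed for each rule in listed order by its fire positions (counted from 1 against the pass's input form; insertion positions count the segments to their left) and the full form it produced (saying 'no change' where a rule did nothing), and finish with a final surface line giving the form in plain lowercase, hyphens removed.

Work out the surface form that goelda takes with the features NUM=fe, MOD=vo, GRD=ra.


underlying: goelda-fov-fek-s
1. f -> v, k -> g, s -> z, t -> d / V _ V: fires at position(s) 7: goeldavovfeks
surface: goeldavovfeks
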